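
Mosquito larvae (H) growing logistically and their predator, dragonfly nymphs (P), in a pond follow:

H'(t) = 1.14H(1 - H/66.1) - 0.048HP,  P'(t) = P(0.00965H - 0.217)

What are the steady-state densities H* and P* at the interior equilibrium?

From dP/dt = 0 with P > 0: 0.00965H* = 0.217, so H* = 22.5.
Substitute into dH/dt = 0: 1.14(1 - 22.5/66.1) = 0.048P*.
The bracket is 0.66, giving P* = 0.752/0.048 = 15.7.

H* ≈ 22.5, P* ≈ 15.7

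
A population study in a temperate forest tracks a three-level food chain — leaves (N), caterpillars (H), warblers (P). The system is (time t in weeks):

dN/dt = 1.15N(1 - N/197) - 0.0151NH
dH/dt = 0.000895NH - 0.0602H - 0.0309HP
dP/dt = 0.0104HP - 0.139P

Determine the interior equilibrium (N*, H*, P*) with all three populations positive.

N* ≈ 162, H* ≈ 13.4, P* ≈ 2.76

From dP/dt = 0: 0.0104H* = 0.139, so H* = 13.4.
From dN/dt = 0: 1.15(1 - N*/197) = 0.0151·13.4, giving N* = 197·(1 - 0.175) = 162.
From dH/dt = 0: 0.000895·162 - 0.0602 = 0.0309P*, so P* = 0.0852/0.0309 = 2.76.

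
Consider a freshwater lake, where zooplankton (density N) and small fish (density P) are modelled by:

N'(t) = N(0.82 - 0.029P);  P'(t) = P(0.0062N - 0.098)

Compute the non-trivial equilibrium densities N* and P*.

Set dP/dt = 0 with P > 0: 0.0062N - 0.098 = 0, so N* = 0.098/0.0062 = 15.8.
Set dN/dt = 0 with N > 0: 0.82 - 0.029P = 0, so P* = 0.82/0.029 = 28.3.

N* ≈ 15.8, P* ≈ 28.3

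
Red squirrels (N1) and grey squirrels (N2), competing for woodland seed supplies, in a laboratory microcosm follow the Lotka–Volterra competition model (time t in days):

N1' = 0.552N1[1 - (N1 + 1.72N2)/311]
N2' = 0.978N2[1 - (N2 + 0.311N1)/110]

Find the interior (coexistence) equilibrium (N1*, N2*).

N1* ≈ 262, N2* ≈ 28.6

Setting both brackets to zero gives the nullclines N1 + 1.72N2 = 311 and 0.311N1 + N2 = 110.
Substituting N2 = 110 - 0.311N1 into the first: N1(1 - 1.72·0.311) = 311 - 1.72·110.
So N1* = 122/0.465 = 262, and then N2* = 110 - 0.311·262 = 28.6.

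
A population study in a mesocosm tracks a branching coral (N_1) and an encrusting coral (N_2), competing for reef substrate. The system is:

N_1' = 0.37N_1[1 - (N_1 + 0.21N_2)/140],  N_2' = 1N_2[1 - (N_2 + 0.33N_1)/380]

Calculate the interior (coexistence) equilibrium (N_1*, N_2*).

Setting both brackets to zero gives the nullclines N_1 + 0.21N_2 = 140 and 0.33N_1 + N_2 = 380.
Substituting N_2 = 380 - 0.33N_1 into the first: N_1(1 - 0.21·0.33) = 140 - 0.21·380.
So N_1* = 60.2/0.931 = 64.7, and then N_2* = 380 - 0.33·64.7 = 359.

N_1* ≈ 64.7, N_2* ≈ 359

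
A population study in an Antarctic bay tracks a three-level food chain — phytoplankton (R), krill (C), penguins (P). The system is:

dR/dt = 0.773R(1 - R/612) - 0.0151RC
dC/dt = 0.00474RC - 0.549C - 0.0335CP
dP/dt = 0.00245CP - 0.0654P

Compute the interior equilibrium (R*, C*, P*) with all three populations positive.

From dP/dt = 0: 0.00245C* = 0.0654, so C* = 26.7.
From dR/dt = 0: 0.773(1 - R*/612) = 0.0151·26.7, giving R* = 612·(1 - 0.521) = 293.
From dC/dt = 0: 0.00474·293 - 0.549 = 0.0335P*, so P* = 0.839/0.0335 = 25.1.

R* ≈ 293, C* ≈ 26.7, P* ≈ 25.1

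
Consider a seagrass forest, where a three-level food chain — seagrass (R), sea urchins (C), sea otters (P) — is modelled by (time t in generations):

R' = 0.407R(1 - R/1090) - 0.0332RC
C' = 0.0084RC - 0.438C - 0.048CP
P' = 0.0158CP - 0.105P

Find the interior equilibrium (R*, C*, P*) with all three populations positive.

From dP/dt = 0: 0.0158C* = 0.105, so C* = 6.65.
From dR/dt = 0: 0.407(1 - R*/1090) = 0.0332·6.65, giving R* = 1090·(1 - 0.542) = 499.
From dC/dt = 0: 0.0084·499 - 0.438 = 0.048P*, so P* = 3.75/0.048 = 78.2.

R* ≈ 499, C* ≈ 6.65, P* ≈ 78.2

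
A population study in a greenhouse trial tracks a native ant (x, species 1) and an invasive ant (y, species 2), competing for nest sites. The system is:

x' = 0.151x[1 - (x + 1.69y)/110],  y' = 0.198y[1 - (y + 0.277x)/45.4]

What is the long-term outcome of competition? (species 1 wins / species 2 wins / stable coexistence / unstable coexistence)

stable coexistence

Compare the nullcline intercepts: K1/α12 = 110/1.69 = 65.1 > K2 = 45.4; K2/α21 = 45.4/0.277 = 164 > K1 = 110.
Since both inequalities hold, each species can invade when rare, so the interior equilibrium is stable.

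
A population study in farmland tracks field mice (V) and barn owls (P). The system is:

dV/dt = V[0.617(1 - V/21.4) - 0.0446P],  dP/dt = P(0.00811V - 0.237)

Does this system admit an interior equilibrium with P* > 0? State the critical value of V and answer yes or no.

Threshold V = 29.2; K < 29.2, so no, the predator goes extinct.

The predator equation gives dP/dt > 0 only when V > 0.237/0.00811 = 29.2.
Without the predator, V → K = 21.4. Since 21.4 < 29.2, the predator cannot invade.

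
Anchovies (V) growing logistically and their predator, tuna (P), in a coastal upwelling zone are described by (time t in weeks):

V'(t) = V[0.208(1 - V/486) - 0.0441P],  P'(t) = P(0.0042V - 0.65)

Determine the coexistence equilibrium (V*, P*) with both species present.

V* ≈ 155, P* ≈ 3.21

From dP/dt = 0 with P > 0: 0.0042V* = 0.65, so V* = 155.
Substitute into dV/dt = 0: 0.208(1 - 155/486) = 0.0441P*.
The bracket is 0.682, giving P* = 0.142/0.0441 = 3.21.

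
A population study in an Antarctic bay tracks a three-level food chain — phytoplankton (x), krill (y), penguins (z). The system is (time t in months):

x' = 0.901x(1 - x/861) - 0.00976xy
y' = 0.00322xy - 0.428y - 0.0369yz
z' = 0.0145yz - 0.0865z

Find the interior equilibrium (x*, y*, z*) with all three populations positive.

x* ≈ 805, y* ≈ 5.97, z* ≈ 58.7

From dz/dt = 0: 0.0145y* = 0.0865, so y* = 5.97.
From dx/dt = 0: 0.901(1 - x*/861) = 0.00976·5.97, giving x* = 861·(1 - 0.0646) = 805.
From dy/dt = 0: 0.00322·805 - 0.428 = 0.0369z*, so z* = 2.17/0.0369 = 58.7.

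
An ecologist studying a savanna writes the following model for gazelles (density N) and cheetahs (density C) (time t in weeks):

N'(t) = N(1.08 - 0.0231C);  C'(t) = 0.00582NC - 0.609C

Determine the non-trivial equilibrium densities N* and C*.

Set dC/dt = 0 with C > 0: 0.00582N - 0.609 = 0, so N* = 0.609/0.00582 = 105.
Set dN/dt = 0 with N > 0: 1.08 - 0.0231C = 0, so C* = 1.08/0.0231 = 46.8.

N* ≈ 105, C* ≈ 46.8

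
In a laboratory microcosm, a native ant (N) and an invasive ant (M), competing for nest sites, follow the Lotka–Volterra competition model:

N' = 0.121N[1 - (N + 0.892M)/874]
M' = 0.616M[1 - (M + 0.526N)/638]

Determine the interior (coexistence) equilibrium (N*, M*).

Setting both brackets to zero gives the nullclines N + 0.892M = 874 and 0.526N + M = 638.
Substituting M = 638 - 0.526N into the first: N(1 - 0.892·0.526) = 874 - 0.892·638.
So N* = 305/0.531 = 574, and then M* = 638 - 0.526·574 = 336.

N* ≈ 574, M* ≈ 336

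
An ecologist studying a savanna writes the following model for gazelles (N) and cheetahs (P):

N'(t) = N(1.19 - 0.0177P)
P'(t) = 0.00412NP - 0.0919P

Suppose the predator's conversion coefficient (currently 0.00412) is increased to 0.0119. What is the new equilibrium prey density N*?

N* ≈ 7.72

At the interior fixed point, setting dP/dt = 0 with P > 0 fixes N* = (predator death rate)/(NP coefficient) — independent of the other coefficients.
With the change, N* = 0.0919/0.0119 = 7.72; it falls from 22.3.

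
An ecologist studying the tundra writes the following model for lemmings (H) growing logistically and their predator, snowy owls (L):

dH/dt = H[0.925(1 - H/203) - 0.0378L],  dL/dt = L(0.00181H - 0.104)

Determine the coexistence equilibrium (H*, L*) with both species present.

H* ≈ 57.5, L* ≈ 17.5

From dL/dt = 0 with L > 0: 0.00181H* = 0.104, so H* = 57.5.
Substitute into dH/dt = 0: 0.925(1 - 57.5/203) = 0.0378L*.
The bracket is 0.717, giving L* = 0.663/0.0378 = 17.5.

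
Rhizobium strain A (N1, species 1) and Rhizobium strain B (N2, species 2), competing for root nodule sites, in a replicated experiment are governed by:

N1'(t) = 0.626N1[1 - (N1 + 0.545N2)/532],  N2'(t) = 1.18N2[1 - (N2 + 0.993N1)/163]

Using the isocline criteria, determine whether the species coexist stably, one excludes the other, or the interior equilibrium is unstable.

Compare the nullcline intercepts: K1/α12 = 532/0.545 = 976 > K2 = 163; K2/α21 = 163/0.993 = 164 < K1 = 532.
Since the inequalities point opposite ways, species 1 can invade but species 2 cannot.

species 1 excludes species 2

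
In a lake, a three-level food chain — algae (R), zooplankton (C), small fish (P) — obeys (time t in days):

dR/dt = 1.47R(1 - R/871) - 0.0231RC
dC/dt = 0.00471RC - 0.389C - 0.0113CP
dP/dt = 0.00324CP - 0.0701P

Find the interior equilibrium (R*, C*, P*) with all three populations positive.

R* ≈ 575, C* ≈ 21.6, P* ≈ 205

From dP/dt = 0: 0.00324C* = 0.0701, so C* = 21.6.
From dR/dt = 0: 1.47(1 - R*/871) = 0.0231·21.6, giving R* = 871·(1 - 0.34) = 575.
From dC/dt = 0: 0.00471·575 - 0.389 = 0.0113P*, so P* = 2.32/0.0113 = 205.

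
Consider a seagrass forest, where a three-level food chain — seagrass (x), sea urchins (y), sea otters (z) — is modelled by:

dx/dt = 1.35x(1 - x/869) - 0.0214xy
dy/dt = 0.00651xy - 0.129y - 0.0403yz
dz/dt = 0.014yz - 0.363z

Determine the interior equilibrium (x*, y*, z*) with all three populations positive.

x* ≈ 512, y* ≈ 25.9, z* ≈ 79.5

From dz/dt = 0: 0.014y* = 0.363, so y* = 25.9.
From dx/dt = 0: 1.35(1 - x*/869) = 0.0214·25.9, giving x* = 869·(1 - 0.411) = 512.
From dy/dt = 0: 0.00651·512 - 0.129 = 0.0403z*, so z* = 3.2/0.0403 = 79.5.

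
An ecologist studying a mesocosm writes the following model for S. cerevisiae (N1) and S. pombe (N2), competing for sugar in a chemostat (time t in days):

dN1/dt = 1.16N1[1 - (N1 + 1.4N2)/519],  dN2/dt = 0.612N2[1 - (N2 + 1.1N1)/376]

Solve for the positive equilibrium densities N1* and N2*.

N1* ≈ 13.7, N2* ≈ 361

Setting both brackets to zero gives the nullclines N1 + 1.4N2 = 519 and 1.1N1 + N2 = 376.
Substituting N2 = 376 - 1.1N1 into the first: N1(1 - 1.4·1.1) = 519 - 1.4·376.
So N1* = -7.4/-0.54 = 13.7, and then N2* = 376 - 1.1·13.7 = 361.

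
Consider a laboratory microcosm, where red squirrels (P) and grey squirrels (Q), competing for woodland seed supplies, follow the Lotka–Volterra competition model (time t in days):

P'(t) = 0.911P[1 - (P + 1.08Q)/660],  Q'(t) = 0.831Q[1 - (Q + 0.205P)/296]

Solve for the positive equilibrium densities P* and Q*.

P* ≈ 437, Q* ≈ 206

Setting both brackets to zero gives the nullclines P + 1.08Q = 660 and 0.205P + Q = 296.
Substituting Q = 296 - 0.205P into the first: P(1 - 1.08·0.205) = 660 - 1.08·296.
So P* = 340/0.779 = 437, and then Q* = 296 - 0.205·437 = 206.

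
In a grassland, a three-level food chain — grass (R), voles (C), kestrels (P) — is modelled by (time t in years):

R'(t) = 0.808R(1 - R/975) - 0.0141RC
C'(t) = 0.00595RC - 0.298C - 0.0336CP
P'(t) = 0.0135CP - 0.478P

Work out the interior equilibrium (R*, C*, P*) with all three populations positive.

R* ≈ 373, C* ≈ 35.4, P* ≈ 57.1

From dP/dt = 0: 0.0135C* = 0.478, so C* = 35.4.
From dR/dt = 0: 0.808(1 - R*/975) = 0.0141·35.4, giving R* = 975·(1 - 0.618) = 373.
From dC/dt = 0: 0.00595·373 - 0.298 = 0.0336P*, so P* = 1.92/0.0336 = 57.1.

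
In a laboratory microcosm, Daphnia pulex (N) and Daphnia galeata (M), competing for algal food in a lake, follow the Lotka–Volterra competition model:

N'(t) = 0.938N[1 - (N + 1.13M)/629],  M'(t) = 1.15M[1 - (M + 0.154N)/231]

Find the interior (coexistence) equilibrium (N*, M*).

N* ≈ 445, M* ≈ 162

Setting both brackets to zero gives the nullclines N + 1.13M = 629 and 0.154N + M = 231.
Substituting M = 231 - 0.154N into the first: N(1 - 1.13·0.154) = 629 - 1.13·231.
So N* = 368/0.826 = 445, and then M* = 231 - 0.154·445 = 162.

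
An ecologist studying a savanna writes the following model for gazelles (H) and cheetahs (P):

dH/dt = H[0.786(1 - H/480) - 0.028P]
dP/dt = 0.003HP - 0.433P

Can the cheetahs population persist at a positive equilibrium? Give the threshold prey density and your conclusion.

Threshold H = 144; K > 144, so yes, the predator persists.

The predator equation gives dP/dt > 0 only when H > 0.433/0.003 = 144.
Without the predator, H → K = 480. Since 480 > 144, the predator can invade and persist.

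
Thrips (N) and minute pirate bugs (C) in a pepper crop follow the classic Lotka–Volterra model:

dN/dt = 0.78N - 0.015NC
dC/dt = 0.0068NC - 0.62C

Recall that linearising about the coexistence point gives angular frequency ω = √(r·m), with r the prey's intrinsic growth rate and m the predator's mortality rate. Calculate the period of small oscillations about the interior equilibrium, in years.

Here r = 0.78 and m = 0.62, so r·m = 0.484.
ω = √0.484 = 0.695 per year, hence T = 2π/ω ≈ 9.04 years.

T ≈ 9.04 years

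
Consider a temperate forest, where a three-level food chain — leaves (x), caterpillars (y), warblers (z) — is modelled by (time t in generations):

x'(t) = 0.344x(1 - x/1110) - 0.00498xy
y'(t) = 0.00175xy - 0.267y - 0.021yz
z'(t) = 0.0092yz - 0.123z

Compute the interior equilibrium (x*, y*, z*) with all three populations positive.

From dz/dt = 0: 0.0092y* = 0.123, so y* = 13.4.
From dx/dt = 0: 0.344(1 - x*/1110) = 0.00498·13.4, giving x* = 1110·(1 - 0.194) = 895.
From dy/dt = 0: 0.00175·895 - 0.267 = 0.021z*, so z* = 1.3/0.021 = 61.9.

x* ≈ 895, y* ≈ 13.4, z* ≈ 61.9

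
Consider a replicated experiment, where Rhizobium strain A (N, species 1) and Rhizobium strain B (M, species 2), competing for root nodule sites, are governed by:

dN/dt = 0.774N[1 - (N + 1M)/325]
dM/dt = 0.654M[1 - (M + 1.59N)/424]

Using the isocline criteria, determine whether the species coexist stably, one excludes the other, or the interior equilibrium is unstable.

Compare the nullcline intercepts: K1/α12 = 325/1 = 325 < K2 = 424; K2/α21 = 424/1.59 = 267 < K1 = 325.
Since both are reversed, neither can invade when rare; the interior point is a saddle.

unstable coexistence (outcome depends on initial conditions)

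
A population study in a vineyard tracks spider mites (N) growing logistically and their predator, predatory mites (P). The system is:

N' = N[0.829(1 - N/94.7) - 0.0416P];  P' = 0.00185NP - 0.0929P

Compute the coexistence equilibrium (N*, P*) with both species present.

N* ≈ 50.2, P* ≈ 9.36

From dP/dt = 0 with P > 0: 0.00185N* = 0.0929, so N* = 50.2.
Substitute into dN/dt = 0: 0.829(1 - 50.2/94.7) = 0.0416P*.
The bracket is 0.47, giving P* = 0.389/0.0416 = 9.36.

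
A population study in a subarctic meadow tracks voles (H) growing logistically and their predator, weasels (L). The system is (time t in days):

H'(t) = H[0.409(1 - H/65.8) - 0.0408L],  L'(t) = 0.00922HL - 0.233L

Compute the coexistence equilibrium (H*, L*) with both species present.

From dL/dt = 0 with L > 0: 0.00922H* = 0.233, so H* = 25.3.
Substitute into dH/dt = 0: 0.409(1 - 25.3/65.8) = 0.0408L*.
The bracket is 0.616, giving L* = 0.252/0.0408 = 6.17.

H* ≈ 25.3, L* ≈ 6.17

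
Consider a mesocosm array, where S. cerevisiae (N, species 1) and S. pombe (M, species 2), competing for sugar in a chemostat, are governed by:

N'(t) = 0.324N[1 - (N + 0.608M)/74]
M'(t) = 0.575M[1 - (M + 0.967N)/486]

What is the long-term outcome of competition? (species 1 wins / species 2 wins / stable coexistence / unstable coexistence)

species 2 excludes species 1

Compare the nullcline intercepts: K1/α12 = 74/0.608 = 122 < K2 = 486; K2/α21 = 486/0.967 = 503 > K1 = 74.
Since the inequalities point opposite ways, species 2 can invade but species 1 cannot.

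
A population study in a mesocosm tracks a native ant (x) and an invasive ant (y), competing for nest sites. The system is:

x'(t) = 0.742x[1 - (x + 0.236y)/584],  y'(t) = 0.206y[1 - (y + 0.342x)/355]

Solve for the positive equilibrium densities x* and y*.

Setting both brackets to zero gives the nullclines x + 0.236y = 584 and 0.342x + y = 355.
Substituting y = 355 - 0.342x into the first: x(1 - 0.236·0.342) = 584 - 0.236·355.
So x* = 500/0.919 = 544, and then y* = 355 - 0.342·544 = 169.

x* ≈ 544, y* ≈ 169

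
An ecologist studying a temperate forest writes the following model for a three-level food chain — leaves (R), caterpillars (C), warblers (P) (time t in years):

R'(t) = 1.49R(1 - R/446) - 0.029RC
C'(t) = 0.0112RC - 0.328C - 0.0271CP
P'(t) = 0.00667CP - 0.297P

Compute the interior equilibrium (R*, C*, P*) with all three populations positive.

R* ≈ 59.5, C* ≈ 44.5, P* ≈ 12.5

From dP/dt = 0: 0.00667C* = 0.297, so C* = 44.5.
From dR/dt = 0: 1.49(1 - R*/446) = 0.029·44.5, giving R* = 446·(1 - 0.867) = 59.5.
From dC/dt = 0: 0.0112·59.5 - 0.328 = 0.0271P*, so P* = 0.338/0.0271 = 12.5.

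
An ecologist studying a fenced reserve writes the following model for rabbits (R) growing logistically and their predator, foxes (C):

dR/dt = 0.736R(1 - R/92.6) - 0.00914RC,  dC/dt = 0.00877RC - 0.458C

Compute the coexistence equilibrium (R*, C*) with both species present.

From dC/dt = 0 with C > 0: 0.00877R* = 0.458, so R* = 52.2.
Substitute into dR/dt = 0: 0.736(1 - 52.2/92.6) = 0.00914C*.
The bracket is 0.436, giving C* = 0.321/0.00914 = 35.1.

R* ≈ 52.2, C* ≈ 35.1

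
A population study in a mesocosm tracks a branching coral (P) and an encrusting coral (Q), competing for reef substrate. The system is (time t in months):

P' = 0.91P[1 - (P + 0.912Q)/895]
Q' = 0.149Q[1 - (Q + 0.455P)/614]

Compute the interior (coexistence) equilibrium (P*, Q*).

Setting both brackets to zero gives the nullclines P + 0.912Q = 895 and 0.455P + Q = 614.
Substituting Q = 614 - 0.455P into the first: P(1 - 0.912·0.455) = 895 - 0.912·614.
So P* = 335/0.585 = 573, and then Q* = 614 - 0.455·573 = 353.

P* ≈ 573, Q* ≈ 353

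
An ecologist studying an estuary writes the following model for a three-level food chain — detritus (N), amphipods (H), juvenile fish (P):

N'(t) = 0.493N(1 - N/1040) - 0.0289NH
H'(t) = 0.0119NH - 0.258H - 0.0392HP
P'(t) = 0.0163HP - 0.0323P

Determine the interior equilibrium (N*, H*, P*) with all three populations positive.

From dP/dt = 0: 0.0163H* = 0.0323, so H* = 1.98.
From dN/dt = 0: 0.493(1 - N*/1040) = 0.0289·1.98, giving N* = 1040·(1 - 0.116) = 919.
From dH/dt = 0: 0.0119·919 - 0.258 = 0.0392P*, so P* = 10.7/0.0392 = 272.

N* ≈ 919, H* ≈ 1.98, P* ≈ 272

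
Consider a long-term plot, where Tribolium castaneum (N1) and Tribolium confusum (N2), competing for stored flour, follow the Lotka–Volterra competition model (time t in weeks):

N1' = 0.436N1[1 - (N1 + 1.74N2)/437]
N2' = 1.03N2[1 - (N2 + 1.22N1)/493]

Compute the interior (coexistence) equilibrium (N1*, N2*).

N1* ≈ 375, N2* ≈ 35.7

Setting both brackets to zero gives the nullclines N1 + 1.74N2 = 437 and 1.22N1 + N2 = 493.
Substituting N2 = 493 - 1.22N1 into the first: N1(1 - 1.74·1.22) = 437 - 1.74·493.
So N1* = -421/-1.12 = 375, and then N2* = 493 - 1.22·375 = 35.7.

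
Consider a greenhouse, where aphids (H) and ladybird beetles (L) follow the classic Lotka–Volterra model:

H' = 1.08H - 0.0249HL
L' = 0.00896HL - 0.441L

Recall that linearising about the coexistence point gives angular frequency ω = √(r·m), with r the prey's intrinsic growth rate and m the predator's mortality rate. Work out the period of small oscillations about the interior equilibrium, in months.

T ≈ 9.1 months

Here r = 1.08 and m = 0.441, so r·m = 0.476.
ω = √0.476 = 0.69 per month, hence T = 2π/ω ≈ 9.1 months.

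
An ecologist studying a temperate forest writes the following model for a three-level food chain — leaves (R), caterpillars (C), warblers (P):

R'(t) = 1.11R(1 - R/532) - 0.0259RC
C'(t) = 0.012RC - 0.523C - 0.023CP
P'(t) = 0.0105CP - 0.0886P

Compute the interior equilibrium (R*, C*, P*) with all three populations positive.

From dP/dt = 0: 0.0105C* = 0.0886, so C* = 8.44.
From dR/dt = 0: 1.11(1 - R*/532) = 0.0259·8.44, giving R* = 532·(1 - 0.197) = 427.
From dC/dt = 0: 0.012·427 - 0.523 = 0.023P*, so P* = 4.6/0.023 = 200.

R* ≈ 427, C* ≈ 8.44, P* ≈ 200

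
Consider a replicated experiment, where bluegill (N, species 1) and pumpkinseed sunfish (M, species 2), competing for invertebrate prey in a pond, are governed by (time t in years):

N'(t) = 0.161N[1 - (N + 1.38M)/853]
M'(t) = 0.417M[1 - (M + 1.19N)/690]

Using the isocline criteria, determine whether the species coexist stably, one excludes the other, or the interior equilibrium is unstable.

unstable coexistence (outcome depends on initial conditions)

Compare the nullcline intercepts: K1/α12 = 853/1.38 = 618 < K2 = 690; K2/α21 = 690/1.19 = 580 < K1 = 853.
Since both are reversed, neither can invade when rare; the interior point is a saddle.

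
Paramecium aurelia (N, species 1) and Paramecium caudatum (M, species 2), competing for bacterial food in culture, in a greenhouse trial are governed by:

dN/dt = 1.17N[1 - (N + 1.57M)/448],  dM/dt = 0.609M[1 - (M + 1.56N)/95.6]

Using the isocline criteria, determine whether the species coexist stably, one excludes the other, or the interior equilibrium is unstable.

species 1 excludes species 2

Compare the nullcline intercepts: K1/α12 = 448/1.57 = 285 > K2 = 95.6; K2/α21 = 95.6/1.56 = 61.3 < K1 = 448.
Since the inequalities point opposite ways, species 1 can invade but species 2 cannot.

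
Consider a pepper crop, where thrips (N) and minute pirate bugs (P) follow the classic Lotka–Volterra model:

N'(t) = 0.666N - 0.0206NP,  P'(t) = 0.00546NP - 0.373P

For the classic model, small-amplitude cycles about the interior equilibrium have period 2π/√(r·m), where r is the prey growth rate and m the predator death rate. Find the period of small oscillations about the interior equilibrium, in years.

Here r = 0.666 and m = 0.373, so r·m = 0.248.
ω = √0.248 = 0.498 per year, hence T = 2π/ω ≈ 12.6 years.

T ≈ 12.6 years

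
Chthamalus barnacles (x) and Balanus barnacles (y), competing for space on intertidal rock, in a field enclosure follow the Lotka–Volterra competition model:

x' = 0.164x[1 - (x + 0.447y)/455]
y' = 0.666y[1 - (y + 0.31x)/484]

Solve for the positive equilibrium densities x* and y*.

Setting both brackets to zero gives the nullclines x + 0.447y = 455 and 0.31x + y = 484.
Substituting y = 484 - 0.31x into the first: x(1 - 0.447·0.31) = 455 - 0.447·484.
So x* = 239/0.861 = 277, and then y* = 484 - 0.31·277 = 398.

x* ≈ 277, y* ≈ 398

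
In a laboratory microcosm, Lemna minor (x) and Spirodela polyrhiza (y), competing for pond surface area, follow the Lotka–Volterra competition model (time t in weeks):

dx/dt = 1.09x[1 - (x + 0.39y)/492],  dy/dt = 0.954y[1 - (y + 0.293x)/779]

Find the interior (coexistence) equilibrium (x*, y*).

x* ≈ 212, y* ≈ 717

Setting both brackets to zero gives the nullclines x + 0.39y = 492 and 0.293x + y = 779.
Substituting y = 779 - 0.293x into the first: x(1 - 0.39·0.293) = 492 - 0.39·779.
So x* = 188/0.886 = 212, and then y* = 779 - 0.293·212 = 717.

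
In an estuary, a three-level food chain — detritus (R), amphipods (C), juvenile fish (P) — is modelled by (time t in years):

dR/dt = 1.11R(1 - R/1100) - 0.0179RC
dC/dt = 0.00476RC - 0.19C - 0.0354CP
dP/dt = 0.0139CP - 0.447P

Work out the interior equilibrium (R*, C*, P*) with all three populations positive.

R* ≈ 530, C* ≈ 32.2, P* ≈ 65.8

From dP/dt = 0: 0.0139C* = 0.447, so C* = 32.2.
From dR/dt = 0: 1.11(1 - R*/1100) = 0.0179·32.2, giving R* = 1100·(1 - 0.519) = 530.
From dC/dt = 0: 0.00476·530 - 0.19 = 0.0354P*, so P* = 2.33/0.0354 = 65.8.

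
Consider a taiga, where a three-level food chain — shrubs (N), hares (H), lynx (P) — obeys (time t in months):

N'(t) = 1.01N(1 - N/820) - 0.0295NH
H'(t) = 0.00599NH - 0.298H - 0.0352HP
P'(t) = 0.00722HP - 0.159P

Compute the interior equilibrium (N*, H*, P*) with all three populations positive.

N* ≈ 293, H* ≈ 22, P* ≈ 41.3

From dP/dt = 0: 0.00722H* = 0.159, so H* = 22.
From dN/dt = 0: 1.01(1 - N*/820) = 0.0295·22, giving N* = 820·(1 - 0.643) = 293.
From dH/dt = 0: 0.00599·293 - 0.298 = 0.0352P*, so P* = 1.45/0.0352 = 41.3.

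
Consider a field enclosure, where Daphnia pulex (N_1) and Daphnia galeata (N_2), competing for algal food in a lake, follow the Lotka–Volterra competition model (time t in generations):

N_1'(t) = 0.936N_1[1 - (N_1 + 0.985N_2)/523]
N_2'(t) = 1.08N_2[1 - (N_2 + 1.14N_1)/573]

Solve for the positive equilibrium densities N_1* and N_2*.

N_1* ≈ 337, N_2* ≈ 189

Setting both brackets to zero gives the nullclines N_1 + 0.985N_2 = 523 and 1.14N_1 + N_2 = 573.
Substituting N_2 = 573 - 1.14N_1 into the first: N_1(1 - 0.985·1.14) = 523 - 0.985·573.
So N_1* = -41.4/-0.123 = 337, and then N_2* = 573 - 1.14·337 = 189.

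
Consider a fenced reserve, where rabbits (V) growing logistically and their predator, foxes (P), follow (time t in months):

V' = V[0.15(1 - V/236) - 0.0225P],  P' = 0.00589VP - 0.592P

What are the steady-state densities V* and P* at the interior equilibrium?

From dP/dt = 0 with P > 0: 0.00589V* = 0.592, so V* = 101.
Substitute into dV/dt = 0: 0.15(1 - 101/236) = 0.0225P*.
The bracket is 0.574, giving P* = 0.0861/0.0225 = 3.83.

V* ≈ 101, P* ≈ 3.83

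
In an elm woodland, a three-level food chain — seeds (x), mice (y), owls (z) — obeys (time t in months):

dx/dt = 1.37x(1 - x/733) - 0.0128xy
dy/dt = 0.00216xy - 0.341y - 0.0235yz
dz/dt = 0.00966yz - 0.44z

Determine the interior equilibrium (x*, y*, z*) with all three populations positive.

x* ≈ 421, y* ≈ 45.5, z* ≈ 24.2

From dz/dt = 0: 0.00966y* = 0.44, so y* = 45.5.
From dx/dt = 0: 1.37(1 - x*/733) = 0.0128·45.5, giving x* = 733·(1 - 0.426) = 421.
From dy/dt = 0: 0.00216·421 - 0.341 = 0.0235z*, so z* = 0.568/0.0235 = 24.2.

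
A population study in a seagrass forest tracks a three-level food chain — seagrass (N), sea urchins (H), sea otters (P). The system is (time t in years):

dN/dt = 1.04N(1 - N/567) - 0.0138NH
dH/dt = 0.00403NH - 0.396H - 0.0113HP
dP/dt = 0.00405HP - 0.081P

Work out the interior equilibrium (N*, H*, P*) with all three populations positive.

From dP/dt = 0: 0.00405H* = 0.081, so H* = 20.
From dN/dt = 0: 1.04(1 - N*/567) = 0.0138·20, giving N* = 567·(1 - 0.265) = 417.
From dH/dt = 0: 0.00403·417 - 0.396 = 0.0113P*, so P* = 1.28/0.0113 = 114.

N* ≈ 417, H* ≈ 20, P* ≈ 114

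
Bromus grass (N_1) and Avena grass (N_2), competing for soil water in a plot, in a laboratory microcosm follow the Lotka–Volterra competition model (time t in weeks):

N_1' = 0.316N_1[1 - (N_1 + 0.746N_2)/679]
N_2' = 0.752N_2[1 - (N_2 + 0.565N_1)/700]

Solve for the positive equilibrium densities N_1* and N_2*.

Setting both brackets to zero gives the nullclines N_1 + 0.746N_2 = 679 and 0.565N_1 + N_2 = 700.
Substituting N_2 = 700 - 0.565N_1 into the first: N_1(1 - 0.746·0.565) = 679 - 0.746·700.
So N_1* = 157/0.579 = 271, and then N_2* = 700 - 0.565·271 = 547.

N_1* ≈ 271, N_2* ≈ 547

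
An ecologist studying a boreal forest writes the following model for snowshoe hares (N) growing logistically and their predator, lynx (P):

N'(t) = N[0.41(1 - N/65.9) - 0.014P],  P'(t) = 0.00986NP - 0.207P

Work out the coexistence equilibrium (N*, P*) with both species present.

From dP/dt = 0 with P > 0: 0.00986N* = 0.207, so N* = 21.
Substitute into dN/dt = 0: 0.41(1 - 21/65.9) = 0.014P*.
The bracket is 0.681, giving P* = 0.279/0.014 = 20.

N* ≈ 21, P* ≈ 20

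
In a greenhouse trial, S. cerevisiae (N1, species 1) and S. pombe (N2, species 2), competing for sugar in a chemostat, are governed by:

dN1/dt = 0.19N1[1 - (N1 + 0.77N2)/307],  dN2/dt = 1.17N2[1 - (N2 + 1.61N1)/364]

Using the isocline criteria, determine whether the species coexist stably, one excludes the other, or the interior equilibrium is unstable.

Compare the nullcline intercepts: K1/α12 = 307/0.77 = 399 > K2 = 364; K2/α21 = 364/1.61 = 226 < K1 = 307.
Since the inequalities point opposite ways, species 1 can invade but species 2 cannot.

species 1 excludes species 2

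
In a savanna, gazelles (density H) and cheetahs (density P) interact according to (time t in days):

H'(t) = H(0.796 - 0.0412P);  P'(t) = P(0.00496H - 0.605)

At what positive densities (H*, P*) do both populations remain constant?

H* ≈ 122, P* ≈ 19.3

Set dP/dt = 0 with P > 0: 0.00496H - 0.605 = 0, so H* = 0.605/0.00496 = 122.
Set dH/dt = 0 with H > 0: 0.796 - 0.0412P = 0, so P* = 0.796/0.0412 = 19.3.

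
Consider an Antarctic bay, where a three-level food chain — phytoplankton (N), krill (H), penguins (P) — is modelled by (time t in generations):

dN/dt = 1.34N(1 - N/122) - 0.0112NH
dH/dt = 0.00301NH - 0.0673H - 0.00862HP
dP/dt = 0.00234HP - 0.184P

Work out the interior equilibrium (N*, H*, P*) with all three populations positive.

N* ≈ 41.8, H* ≈ 78.6, P* ≈ 6.8

From dP/dt = 0: 0.00234H* = 0.184, so H* = 78.6.
From dN/dt = 0: 1.34(1 - N*/122) = 0.0112·78.6, giving N* = 122·(1 - 0.657) = 41.8.
From dH/dt = 0: 0.00301·41.8 - 0.0673 = 0.00862P*, so P* = 0.0586/0.00862 = 6.8.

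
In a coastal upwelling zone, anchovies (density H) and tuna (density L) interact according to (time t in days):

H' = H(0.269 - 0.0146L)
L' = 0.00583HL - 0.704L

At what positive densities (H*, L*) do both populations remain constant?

H* ≈ 121, L* ≈ 18.4

Set dL/dt = 0 with L > 0: 0.00583H - 0.704 = 0, so H* = 0.704/0.00583 = 121.
Set dH/dt = 0 with H > 0: 0.269 - 0.0146L = 0, so L* = 0.269/0.0146 = 18.4.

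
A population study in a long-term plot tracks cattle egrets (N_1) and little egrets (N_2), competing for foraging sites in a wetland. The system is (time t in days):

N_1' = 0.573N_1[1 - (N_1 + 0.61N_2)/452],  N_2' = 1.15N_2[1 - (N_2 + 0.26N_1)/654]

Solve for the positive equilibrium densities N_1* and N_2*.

Setting both brackets to zero gives the nullclines N_1 + 0.61N_2 = 452 and 0.26N_1 + N_2 = 654.
Substituting N_2 = 654 - 0.26N_1 into the first: N_1(1 - 0.61·0.26) = 452 - 0.61·654.
So N_1* = 53.1/0.841 = 63.1, and then N_2* = 654 - 0.26·63.1 = 638.

N_1* ≈ 63.1, N_2* ≈ 638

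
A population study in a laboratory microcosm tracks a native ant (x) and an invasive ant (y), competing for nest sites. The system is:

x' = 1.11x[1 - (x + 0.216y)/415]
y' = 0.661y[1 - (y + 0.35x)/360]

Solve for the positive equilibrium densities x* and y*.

Setting both brackets to zero gives the nullclines x + 0.216y = 415 and 0.35x + y = 360.
Substituting y = 360 - 0.35x into the first: x(1 - 0.216·0.35) = 415 - 0.216·360.
So x* = 337/0.924 = 365, and then y* = 360 - 0.35·365 = 232.

x* ≈ 365, y* ≈ 232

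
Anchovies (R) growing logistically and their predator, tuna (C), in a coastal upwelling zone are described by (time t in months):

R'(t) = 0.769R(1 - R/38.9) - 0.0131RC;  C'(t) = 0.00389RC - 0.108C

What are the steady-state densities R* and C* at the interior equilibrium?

R* ≈ 27.8, C* ≈ 16.8

From dC/dt = 0 with C > 0: 0.00389R* = 0.108, so R* = 27.8.
Substitute into dR/dt = 0: 0.769(1 - 27.8/38.9) = 0.0131C*.
The bracket is 0.286, giving C* = 0.22/0.0131 = 16.8.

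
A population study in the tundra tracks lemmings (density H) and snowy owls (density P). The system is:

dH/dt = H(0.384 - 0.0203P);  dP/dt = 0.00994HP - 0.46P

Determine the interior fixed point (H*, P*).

Set dP/dt = 0 with P > 0: 0.00994H - 0.46 = 0, so H* = 0.46/0.00994 = 46.3.
Set dH/dt = 0 with H > 0: 0.384 - 0.0203P = 0, so P* = 0.384/0.0203 = 18.9.

H* ≈ 46.3, P* ≈ 18.9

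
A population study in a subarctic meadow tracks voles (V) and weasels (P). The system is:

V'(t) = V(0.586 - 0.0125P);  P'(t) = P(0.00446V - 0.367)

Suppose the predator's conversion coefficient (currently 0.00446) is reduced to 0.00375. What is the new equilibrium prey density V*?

At the interior fixed point, setting dP/dt = 0 with P > 0 fixes V* = (predator death rate)/(VP coefficient) — independent of the other coefficients.
With the change, V* = 0.367/0.00375 = 97.9; it rises from 82.3.

V* ≈ 97.9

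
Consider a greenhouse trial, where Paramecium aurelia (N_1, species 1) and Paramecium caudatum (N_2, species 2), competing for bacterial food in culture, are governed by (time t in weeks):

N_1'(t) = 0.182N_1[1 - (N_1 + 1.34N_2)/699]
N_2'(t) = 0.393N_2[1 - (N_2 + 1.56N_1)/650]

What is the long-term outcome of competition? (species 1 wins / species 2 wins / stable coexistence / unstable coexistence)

unstable coexistence (outcome depends on initial conditions)

Compare the nullcline intercepts: K1/α12 = 699/1.34 = 522 < K2 = 650; K2/α21 = 650/1.56 = 417 < K1 = 699.
Since both are reversed, neither can invade when rare; the interior point is a saddle.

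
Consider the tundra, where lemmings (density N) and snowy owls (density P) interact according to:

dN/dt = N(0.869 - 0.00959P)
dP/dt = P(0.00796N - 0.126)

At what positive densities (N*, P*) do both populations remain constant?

Set dP/dt = 0 with P > 0: 0.00796N - 0.126 = 0, so N* = 0.126/0.00796 = 15.8.
Set dN/dt = 0 with N > 0: 0.869 - 0.00959P = 0, so P* = 0.869/0.00959 = 90.6.

N* ≈ 15.8, P* ≈ 90.6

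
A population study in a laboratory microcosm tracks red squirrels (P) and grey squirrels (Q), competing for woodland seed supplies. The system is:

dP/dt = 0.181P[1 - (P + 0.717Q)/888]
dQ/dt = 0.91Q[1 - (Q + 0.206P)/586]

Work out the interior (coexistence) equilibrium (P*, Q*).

Setting both brackets to zero gives the nullclines P + 0.717Q = 888 and 0.206P + Q = 586.
Substituting Q = 586 - 0.206P into the first: P(1 - 0.717·0.206) = 888 - 0.717·586.
So P* = 468/0.852 = 549, and then Q* = 586 - 0.206·549 = 473.

P* ≈ 549, Q* ≈ 473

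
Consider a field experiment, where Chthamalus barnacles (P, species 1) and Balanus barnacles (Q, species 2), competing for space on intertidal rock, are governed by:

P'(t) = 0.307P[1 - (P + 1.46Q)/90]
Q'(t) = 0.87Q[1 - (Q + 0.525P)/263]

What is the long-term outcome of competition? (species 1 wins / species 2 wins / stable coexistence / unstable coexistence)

species 2 excludes species 1

Compare the nullcline intercepts: K1/α12 = 90/1.46 = 61.6 < K2 = 263; K2/α21 = 263/0.525 = 501 > K1 = 90.
Since the inequalities point opposite ways, species 2 can invade but species 1 cannot.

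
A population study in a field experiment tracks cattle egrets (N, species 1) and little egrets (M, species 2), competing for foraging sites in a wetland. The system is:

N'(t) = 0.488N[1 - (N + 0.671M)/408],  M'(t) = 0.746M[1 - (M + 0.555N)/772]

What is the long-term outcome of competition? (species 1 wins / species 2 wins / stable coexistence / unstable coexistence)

species 2 excludes species 1

Compare the nullcline intercepts: K1/α12 = 408/0.671 = 608 < K2 = 772; K2/α21 = 772/0.555 = 1390 > K1 = 408.
Since the inequalities point opposite ways, species 2 can invade but species 1 cannot.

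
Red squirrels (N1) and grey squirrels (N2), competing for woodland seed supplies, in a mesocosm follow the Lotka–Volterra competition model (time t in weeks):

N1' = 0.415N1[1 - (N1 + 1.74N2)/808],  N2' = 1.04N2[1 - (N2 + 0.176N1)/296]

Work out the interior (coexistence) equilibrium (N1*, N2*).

N1* ≈ 422, N2* ≈ 222

Setting both brackets to zero gives the nullclines N1 + 1.74N2 = 808 and 0.176N1 + N2 = 296.
Substituting N2 = 296 - 0.176N1 into the first: N1(1 - 1.74·0.176) = 808 - 1.74·296.
So N1* = 293/0.694 = 422, and then N2* = 296 - 0.176·422 = 222.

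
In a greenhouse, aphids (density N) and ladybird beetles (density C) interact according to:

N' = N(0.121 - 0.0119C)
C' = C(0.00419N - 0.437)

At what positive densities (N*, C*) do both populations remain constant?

Set dC/dt = 0 with C > 0: 0.00419N - 0.437 = 0, so N* = 0.437/0.00419 = 104.
Set dN/dt = 0 with N > 0: 0.121 - 0.0119C = 0, so C* = 0.121/0.0119 = 10.2.

N* ≈ 104, C* ≈ 10.2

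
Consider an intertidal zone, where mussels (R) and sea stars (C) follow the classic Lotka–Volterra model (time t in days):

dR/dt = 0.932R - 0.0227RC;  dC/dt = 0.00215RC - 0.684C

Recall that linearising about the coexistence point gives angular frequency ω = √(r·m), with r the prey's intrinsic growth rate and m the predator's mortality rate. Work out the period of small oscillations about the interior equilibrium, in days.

Here r = 0.932 and m = 0.684, so r·m = 0.637.
ω = √0.637 = 0.798 per day, hence T = 2π/ω ≈ 7.87 days.

T ≈ 7.87 days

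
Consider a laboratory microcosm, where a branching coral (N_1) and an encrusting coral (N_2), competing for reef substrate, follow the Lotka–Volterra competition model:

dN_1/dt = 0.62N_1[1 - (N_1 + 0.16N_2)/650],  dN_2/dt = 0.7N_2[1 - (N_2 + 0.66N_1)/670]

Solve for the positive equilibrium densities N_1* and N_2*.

N_1* ≈ 607, N_2* ≈ 269

Setting both brackets to zero gives the nullclines N_1 + 0.16N_2 = 650 and 0.66N_1 + N_2 = 670.
Substituting N_2 = 670 - 0.66N_1 into the first: N_1(1 - 0.16·0.66) = 650 - 0.16·670.
So N_1* = 543/0.894 = 607, and then N_2* = 670 - 0.66·607 = 269.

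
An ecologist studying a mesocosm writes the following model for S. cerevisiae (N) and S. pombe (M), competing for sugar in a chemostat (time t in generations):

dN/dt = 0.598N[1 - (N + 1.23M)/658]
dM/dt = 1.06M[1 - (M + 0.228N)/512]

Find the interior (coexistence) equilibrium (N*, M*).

Setting both brackets to zero gives the nullclines N + 1.23M = 658 and 0.228N + M = 512.
Substituting M = 512 - 0.228N into the first: N(1 - 1.23·0.228) = 658 - 1.23·512.
So N* = 28.2/0.72 = 39.2, and then M* = 512 - 0.228·39.2 = 503.

N* ≈ 39.2, M* ≈ 503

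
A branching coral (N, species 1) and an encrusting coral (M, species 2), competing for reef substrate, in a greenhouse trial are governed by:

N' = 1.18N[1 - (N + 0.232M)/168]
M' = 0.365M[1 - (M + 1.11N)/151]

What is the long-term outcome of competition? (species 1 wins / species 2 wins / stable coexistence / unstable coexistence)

species 1 excludes species 2

Compare the nullcline intercepts: K1/α12 = 168/0.232 = 724 > K2 = 151; K2/α21 = 151/1.11 = 136 < K1 = 168.
Since the inequalities point opposite ways, species 1 can invade but species 2 cannot.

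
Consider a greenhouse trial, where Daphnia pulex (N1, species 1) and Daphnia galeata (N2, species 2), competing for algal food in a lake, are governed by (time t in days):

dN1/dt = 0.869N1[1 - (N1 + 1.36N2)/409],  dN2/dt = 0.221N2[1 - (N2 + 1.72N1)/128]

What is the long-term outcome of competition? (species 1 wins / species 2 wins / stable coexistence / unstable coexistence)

Compare the nullcline intercepts: K1/α12 = 409/1.36 = 301 > K2 = 128; K2/α21 = 128/1.72 = 74.4 < K1 = 409.
Since the inequalities point opposite ways, species 1 can invade but species 2 cannot.

species 1 excludes species 2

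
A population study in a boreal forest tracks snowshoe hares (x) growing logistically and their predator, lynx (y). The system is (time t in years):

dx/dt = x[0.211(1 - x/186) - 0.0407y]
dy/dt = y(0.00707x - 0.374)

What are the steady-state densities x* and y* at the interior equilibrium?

From dy/dt = 0 with y > 0: 0.00707x* = 0.374, so x* = 52.9.
Substitute into dx/dt = 0: 0.211(1 - 52.9/186) = 0.0407y*.
The bracket is 0.716, giving y* = 0.151/0.0407 = 3.71.

x* ≈ 52.9, y* ≈ 3.71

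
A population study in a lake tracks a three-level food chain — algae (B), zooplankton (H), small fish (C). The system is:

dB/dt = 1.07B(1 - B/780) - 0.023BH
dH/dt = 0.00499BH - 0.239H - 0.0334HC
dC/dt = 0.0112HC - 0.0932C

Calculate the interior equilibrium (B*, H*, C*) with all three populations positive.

From dC/dt = 0: 0.0112H* = 0.0932, so H* = 8.32.
From dB/dt = 0: 1.07(1 - B*/780) = 0.023·8.32, giving B* = 780·(1 - 0.179) = 640.
From dH/dt = 0: 0.00499·640 - 0.239 = 0.0334C*, so C* = 2.96/0.0334 = 88.5.

B* ≈ 640, H* ≈ 8.32, C* ≈ 88.5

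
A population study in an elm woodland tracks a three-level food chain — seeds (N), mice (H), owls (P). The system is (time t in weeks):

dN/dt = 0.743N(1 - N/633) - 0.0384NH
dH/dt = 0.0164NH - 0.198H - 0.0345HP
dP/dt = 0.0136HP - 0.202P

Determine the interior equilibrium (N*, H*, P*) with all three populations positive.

N* ≈ 147, H* ≈ 14.9, P* ≈ 64.2

From dP/dt = 0: 0.0136H* = 0.202, so H* = 14.9.
From dN/dt = 0: 0.743(1 - N*/633) = 0.0384·14.9, giving N* = 633·(1 - 0.768) = 147.
From dH/dt = 0: 0.0164·147 - 0.198 = 0.0345P*, so P* = 2.21/0.0345 = 64.2.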